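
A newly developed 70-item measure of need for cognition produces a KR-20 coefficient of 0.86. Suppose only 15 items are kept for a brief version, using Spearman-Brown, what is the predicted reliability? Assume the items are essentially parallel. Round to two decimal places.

0.57

n = 15/70 = 0.2143
r_new = 0.2143·0.86 / [1 + (0.2143 − 1)·0.86]
r_new = 0.1843 / 0.3243 ≈ 0.5683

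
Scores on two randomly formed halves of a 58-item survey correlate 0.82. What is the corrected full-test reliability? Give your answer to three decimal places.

Each half is half the length of the full test, so the full test is n = 2 times a half.
r_full = 2r_hh / (1 + r_hh) = 2 × 0.82 / (1 + 0.82)
r_full = 1.6400 / 1.8200 ≈ 0.9011

0.901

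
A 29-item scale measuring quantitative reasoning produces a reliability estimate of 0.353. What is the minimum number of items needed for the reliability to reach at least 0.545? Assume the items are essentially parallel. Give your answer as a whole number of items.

64

n = 0.545 × (1 − 0.353) / [ 0.353 × (1 − 0.545) ]
n = 0.352615 / 0.160615 ≈ 2.1954
2.1954 × 29 = 63.67 → 64 items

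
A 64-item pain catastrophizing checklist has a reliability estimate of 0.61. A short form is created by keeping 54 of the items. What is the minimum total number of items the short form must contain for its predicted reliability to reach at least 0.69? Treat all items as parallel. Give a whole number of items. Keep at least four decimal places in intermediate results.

First, r for the 54-item form: n = 54/64 = 0.8438, so r_54 = 0.8438·0.61/(1 + (0.8438 − 1)·0.61) = 0.5689
Then solve for n' with r_old = 0.5689, r_target = 0.69: n' = 0.69(1 − 0.5689)/[0.5689(1 − 0.69)] = 1.6867
Items = 1.6867 × 54 ≈ 91.08 → 92

92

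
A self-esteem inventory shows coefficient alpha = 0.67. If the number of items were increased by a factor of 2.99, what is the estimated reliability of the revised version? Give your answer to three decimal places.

0.859

Apply the Spearman-Brown prophecy formula, r' = nr / [1 + (n − 1)r]:
r_new = 2.99·0.67 / [1 + (2.99 − 1)·0.67]
     = 2.0033 / 2.3333 = 0.8586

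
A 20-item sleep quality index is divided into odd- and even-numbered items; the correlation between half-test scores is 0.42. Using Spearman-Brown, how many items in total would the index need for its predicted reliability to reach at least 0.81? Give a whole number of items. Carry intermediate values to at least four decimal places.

r_full = 2(0.42)/(1 + 0.42) = 0.5915
n = r_tgt(1 − r_full) / [r_full(1 − r_tgt)] = 0.81 × 0.4085 / (0.5915 × 0.19) ≈ 2.9442
Items = 2.9442 × 20 ≈ 58.88 → 59

59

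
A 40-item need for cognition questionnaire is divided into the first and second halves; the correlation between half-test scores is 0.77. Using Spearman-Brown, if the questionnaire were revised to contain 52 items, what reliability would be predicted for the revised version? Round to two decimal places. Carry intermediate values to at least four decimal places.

0.90

Full-test reliability from the split-half r: r_full = 2(0.77)/(1 + 0.77) = 0.8701
Length factor from 40 to 52 items: n = 52/40 = 1.3000
r_new = n·r_full / (1 + (n − 1)·r_full) = 1.1311 / 1.2610 ≈ 0.8970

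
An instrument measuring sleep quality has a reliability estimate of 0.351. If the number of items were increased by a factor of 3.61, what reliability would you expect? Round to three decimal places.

0.661

r_new = 3.61·0.351 / [1 + (3.61 − 1)·0.351]
     = 1.2671 / 1.9161 = 0.6613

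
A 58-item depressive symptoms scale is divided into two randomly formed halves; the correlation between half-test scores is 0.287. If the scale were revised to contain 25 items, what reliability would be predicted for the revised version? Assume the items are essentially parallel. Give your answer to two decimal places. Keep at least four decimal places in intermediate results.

0.26

Full-test reliability from the split-half r: r_full = 2(0.287)/(1 + 0.287) = 0.4460
Length factor from 58 to 25 items: n = 25/58 = 0.4310
r_new = n·r_full / (1 + (n − 1)·r_full) = 0.1922 / 0.7462 ≈ 0.2576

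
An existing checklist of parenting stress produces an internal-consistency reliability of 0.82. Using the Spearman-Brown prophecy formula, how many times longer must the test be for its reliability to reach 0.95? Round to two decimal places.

Invert Spearman-Brown to solve for n:
n = r_target (1 − r_old) / [ r_old (1 − r_target) ]
n = 0.95 × (1 − 0.82) / [ 0.82 × (1 − 0.95) ]
  = 0.1710 / 0.0410 = 4.1707

4.17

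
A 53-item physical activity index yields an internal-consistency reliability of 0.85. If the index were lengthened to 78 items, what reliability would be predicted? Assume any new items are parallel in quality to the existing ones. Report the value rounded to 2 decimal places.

0.89

n = 78/53 = 1.4717
r_new = (1.4717 × 0.85) / (1 + (1.4717 − 1) × 0.85)
r_new = 1.2509 / 1.4009 ≈ 0.8929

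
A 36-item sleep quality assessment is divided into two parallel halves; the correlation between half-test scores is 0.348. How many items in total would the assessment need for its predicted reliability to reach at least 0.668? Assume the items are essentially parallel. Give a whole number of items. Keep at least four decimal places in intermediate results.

68

r_full = 2(0.348)/(1 + 0.348) = 0.5163
n = r_tgt(1 − r_full) / [r_full(1 − r_tgt)] = 0.668 × 0.4837 / (0.5163 × 0.332) ≈ 1.8850
Required items = 1.8850 × 36 = 67.86, so 68 items.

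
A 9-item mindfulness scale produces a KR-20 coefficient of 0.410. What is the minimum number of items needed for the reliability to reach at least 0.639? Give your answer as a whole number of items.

Invert Spearman-Brown to solve for n:
n = r_target (1 − r_old) / [ r_old (1 − r_target) ]
n = 0.639 × (1 − 0.410) / [ 0.410 × (1 − 0.639) ]
n = 0.377010 / 0.148010 ≈ 2.5472
2.5472 × 9 = 22.92 → 23 items

23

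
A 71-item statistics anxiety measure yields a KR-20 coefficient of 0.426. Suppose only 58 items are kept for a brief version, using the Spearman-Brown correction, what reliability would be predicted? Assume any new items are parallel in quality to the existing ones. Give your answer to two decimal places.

0.38

n = 58/71 = 0.8169
Apply the Spearman-Brown prophecy formula, r' = nr / [1 + (n − 1)r]:
r_new = (0.8169 × 0.426) / (1 + (0.8169 − 1) × 0.426)
r_new = 0.3480 / 0.9220 ≈ 0.3774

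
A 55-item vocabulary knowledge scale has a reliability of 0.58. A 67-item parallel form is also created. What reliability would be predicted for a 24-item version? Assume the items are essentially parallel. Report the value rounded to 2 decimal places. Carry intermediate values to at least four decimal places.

The 67-item form is not needed; work directly from the 55-item form with n = 24/55 = 0.4364.
r_{24} = n·r / (1 + (n − 1)·r) = 0.2531 / 0.6731 ≈ 0.3760

0.38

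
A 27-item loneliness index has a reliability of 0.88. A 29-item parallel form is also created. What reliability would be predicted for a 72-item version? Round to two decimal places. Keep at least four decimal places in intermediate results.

0.95

Only the ratio of lengths matters: n = 72/27 = 2.6667
r_{72} = n·r / (1 + (n − 1)·r) = 2.3467 / 2.4667 ≈ 0.9514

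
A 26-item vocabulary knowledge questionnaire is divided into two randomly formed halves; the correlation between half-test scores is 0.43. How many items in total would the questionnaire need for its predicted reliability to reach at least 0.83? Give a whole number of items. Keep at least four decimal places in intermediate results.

85

r_full = 2(0.43)/(1 + 0.43) = 0.6014
n = r_tgt(1 − r_full) / [r_full(1 − r_tgt)] = 0.83 × 0.3986 / (0.6014 × 0.17) ≈ 3.2360
Required items = 3.2360 × 26 = 84.14, so 85 items.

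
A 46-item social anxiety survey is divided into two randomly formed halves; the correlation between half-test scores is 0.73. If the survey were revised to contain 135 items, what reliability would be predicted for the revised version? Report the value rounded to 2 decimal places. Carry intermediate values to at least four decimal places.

Full-test reliability from the split-half r: r_full = 2(0.73)/(1 + 0.73) = 0.8439
Length factor from 46 to 135 items: n = 135/46 = 2.9348
r_new = n·r_full / (1 + (n − 1)·r_full) = 2.4767 / 2.6328 ≈ 0.9407

0.94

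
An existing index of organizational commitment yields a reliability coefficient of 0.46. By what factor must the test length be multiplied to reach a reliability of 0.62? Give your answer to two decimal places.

Spearman-Brown solved for the length factor n:
n = r_target (1 − r_old) / [ r_old (1 − r_target) ]
n = 0.62(1 − 0.46) / [0.46(1 − 0.62)]
  = 0.3348 / 0.1748 = 1.9153

1.92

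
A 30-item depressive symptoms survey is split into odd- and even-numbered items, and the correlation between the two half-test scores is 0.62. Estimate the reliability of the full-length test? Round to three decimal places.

0.765

Each half is half the length of the full test, so the full test is n = 2 times a half.
r_full = 2r_hh / (1 + r_hh) = 2 × 0.62 / (1 + 0.62)
       = 1.2400 / 1.6200 = 0.7654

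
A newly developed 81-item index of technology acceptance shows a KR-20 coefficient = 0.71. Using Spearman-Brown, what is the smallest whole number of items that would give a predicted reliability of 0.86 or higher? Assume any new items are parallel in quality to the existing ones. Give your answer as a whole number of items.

204

n = [0.86 × 0.29] / [0.71 × 0.14]
  = 0.2494 / 0.0994 = 2.5091
Items needed = n × 81 = 2.5091 × 81 ≈ 203.24 → round up to 204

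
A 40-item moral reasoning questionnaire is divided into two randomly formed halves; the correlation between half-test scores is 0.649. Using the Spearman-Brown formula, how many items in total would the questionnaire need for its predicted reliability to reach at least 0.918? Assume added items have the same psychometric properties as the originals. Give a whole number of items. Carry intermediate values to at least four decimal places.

Corrected full-test reliability: r_full = 2 × 0.649 / (1 + 0.649) ≈ 0.7871
Solve Spearman-Brown for n: n = 0.918(1 − 0.7871) / [0.7871(1 − 0.918)] = 3.0281
Required items = 3.0281 × 40 = 121.12, so 122 items.

122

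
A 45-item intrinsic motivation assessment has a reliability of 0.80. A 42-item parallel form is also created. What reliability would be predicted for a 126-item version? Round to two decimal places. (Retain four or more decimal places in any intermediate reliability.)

0.92

Only the ratio of lengths matters: n = 126/45 = 2.8000
r_{126} = n·r / (1 + (n − 1)·r) = 2.2400 / 2.4400 ≈ 0.9180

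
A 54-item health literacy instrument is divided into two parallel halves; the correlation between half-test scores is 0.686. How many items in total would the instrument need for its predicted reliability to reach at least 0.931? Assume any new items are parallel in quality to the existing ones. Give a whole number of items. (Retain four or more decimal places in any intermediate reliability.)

167

Corrected full-test reliability: r_full = 2 × 0.686 / (1 + 0.686) ≈ 0.8138
n = r_tgt(1 − r_full) / [r_full(1 − r_tgt)] = 0.931 × 0.1862 / (0.8138 × 0.069) ≈ 3.0872
Required items = 3.0872 × 54 = 166.71, so 167 items.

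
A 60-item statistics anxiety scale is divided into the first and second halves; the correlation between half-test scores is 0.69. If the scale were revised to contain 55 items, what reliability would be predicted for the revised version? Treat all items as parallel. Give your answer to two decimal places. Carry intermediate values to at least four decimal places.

Spearman-Brown correction (n = 2): r_full = 2·0.69/(1 + 0.69) = 0.8166
Length factor from 60 to 55 items: n = 55/60 = 0.9167
r_new = n·r_full / (1 + (n − 1)·r_full) = 0.7486 / 0.9320 ≈ 0.8032

0.80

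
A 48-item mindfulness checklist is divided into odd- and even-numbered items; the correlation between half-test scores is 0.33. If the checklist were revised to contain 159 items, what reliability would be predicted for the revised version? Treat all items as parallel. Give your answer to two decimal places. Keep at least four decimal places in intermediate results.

0.77

First correct the split-half correlation to full-test reliability: r_full = 2 × 0.33 / (1 + 0.33) ≈ 0.4962
Then adjust to 159 items: n = 159/48 = 3.3125
r_new = n·r_full / (1 + (n − 1)·r_full) = 1.6437 / 2.1475 ≈ 0.7654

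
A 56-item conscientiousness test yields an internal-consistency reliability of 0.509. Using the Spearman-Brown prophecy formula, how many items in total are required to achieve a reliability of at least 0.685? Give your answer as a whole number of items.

Rearranging the Spearman-Brown formula for n,
n = r*(1 − r) / [ r (1 − r*) ]
n = 0.685(1 − 0.509) / [0.509(1 − 0.685)]
n = 0.336335 / 0.160335 ≈ 2.0977
Items needed = n × 56 = 2.0977 × 56 ≈ 117.47 → round up to 118

118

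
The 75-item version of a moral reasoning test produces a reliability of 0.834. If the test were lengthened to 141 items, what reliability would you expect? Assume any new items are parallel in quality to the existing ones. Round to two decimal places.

0.90

Length ratio n = 141/75 = 1.88
Spearman-Brown: r_new = n·r / (1 + (n − 1)·r)
r_new = (1.88 × 0.834) / (1 + (1.88 − 1) × 0.834)
r_new = 1.5679 / 1.7339 ≈ 0.9043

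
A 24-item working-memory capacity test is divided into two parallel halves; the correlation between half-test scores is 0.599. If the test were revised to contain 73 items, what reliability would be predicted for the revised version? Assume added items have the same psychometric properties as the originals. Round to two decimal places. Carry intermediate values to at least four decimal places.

0.90

First correct the split-half correlation to full-test reliability: r_full = 2 × 0.599 / (1 + 0.599) ≈ 0.7492
Then adjust to 73 items: n = 73/24 = 3.0417
r_new = n·r_full / (1 + (n − 1)·r_full) = 2.2788 / 2.5296 ≈ 0.9009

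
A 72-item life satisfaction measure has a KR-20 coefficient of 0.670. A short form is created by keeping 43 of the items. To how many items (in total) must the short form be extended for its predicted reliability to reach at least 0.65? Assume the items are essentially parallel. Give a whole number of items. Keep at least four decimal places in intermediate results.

66

First, r for the 43-item form: n = 43/72 = 0.5972, so r_43 = 0.5972·0.670/(1 + (0.5972 − 1)·0.670) = 0.5480
Length factor from the short form to reach 0.65: n' = 0.65(1 − 0.5480) / [0.5480(1 − 0.65)] ≈ 1.5318
Total items = 1.5318 × 43 = 65.87, rounded up to 66.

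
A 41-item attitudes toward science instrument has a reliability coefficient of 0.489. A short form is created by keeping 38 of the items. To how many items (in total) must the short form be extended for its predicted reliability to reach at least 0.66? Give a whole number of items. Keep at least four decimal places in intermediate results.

84

Short-form reliability: n = 38/41 = 0.9268; r_38 = n·r/(1+(n−1)r) ≈ 0.4700
Length factor from the short form to reach 0.66: n' = 0.66(1 − 0.4700) / [0.4700(1 − 0.66)] ≈ 2.1890
Total items = 2.1890 × 38 = 83.18, rounded up to 84.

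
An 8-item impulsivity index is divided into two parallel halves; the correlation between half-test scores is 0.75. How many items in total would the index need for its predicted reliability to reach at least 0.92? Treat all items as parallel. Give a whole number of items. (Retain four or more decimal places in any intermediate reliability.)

Corrected full-test reliability: r_full = 2 × 0.75 / (1 + 0.75) ≈ 0.8571
Solve Spearman-Brown for n: n = 0.92(1 − 0.8571) / [0.8571(1 − 0.92)] = 1.9173
Items = 1.9173 × 8 ≈ 15.34 → 16

16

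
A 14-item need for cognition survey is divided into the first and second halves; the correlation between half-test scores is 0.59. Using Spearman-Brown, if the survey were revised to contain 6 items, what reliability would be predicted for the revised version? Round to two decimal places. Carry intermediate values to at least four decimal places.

First correct the split-half correlation to full-test reliability: r_full = 2 × 0.59 / (1 + 0.59) ≈ 0.7421
Length factor from 14 to 6 items: n = 6/14 = 0.4286
r_new = n·r_full / (1 + (n − 1)·r_full) = 0.3181 / 0.5760 ≈ 0.5523

0.55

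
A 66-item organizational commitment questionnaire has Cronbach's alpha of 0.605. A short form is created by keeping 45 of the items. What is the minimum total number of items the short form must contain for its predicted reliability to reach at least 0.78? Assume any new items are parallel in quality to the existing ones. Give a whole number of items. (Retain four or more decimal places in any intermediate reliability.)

153

Short-form reliability: n = 45/66 = 0.6818; r_45 = n·r/(1+(n−1)r) ≈ 0.5108
Then solve for n' with r_old = 0.5108, r_target = 0.78: n' = 0.78(1 − 0.5108)/[0.5108(1 − 0.78)] = 3.3955
Total items = 3.3955 × 45 = 152.80, rounded up to 153.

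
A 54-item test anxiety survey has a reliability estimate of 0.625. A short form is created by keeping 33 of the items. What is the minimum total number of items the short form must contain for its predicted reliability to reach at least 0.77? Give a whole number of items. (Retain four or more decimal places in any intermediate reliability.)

109

First, r for the 33-item form: n = 33/54 = 0.6111, so r_33 = 0.6111·0.625/(1 + (0.6111 − 1)·0.625) = 0.5046
Length factor from the short form to reach 0.77: n' = 0.77(1 − 0.5046) / [0.5046(1 − 0.77)] ≈ 3.2868
Items = 3.2868 × 33 ≈ 108.46 → 109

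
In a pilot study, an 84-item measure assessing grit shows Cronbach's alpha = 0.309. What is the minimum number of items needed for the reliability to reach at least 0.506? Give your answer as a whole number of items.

Spearman-Brown solved for the length factor n:
n = r_target (1 − r_old) / [ r_old (1 − r_target) ]
n = [0.506 × 0.691] / [0.309 × 0.494]
n = 0.349646 / 0.152646 ≈ 2.2906
2.2906 × 84 = 192.41 → 193 items

193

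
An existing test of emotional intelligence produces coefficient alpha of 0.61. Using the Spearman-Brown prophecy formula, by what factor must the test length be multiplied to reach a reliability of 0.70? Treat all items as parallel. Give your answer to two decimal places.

1.49

Spearman-Brown solved for the length factor n:
n = r*(1 − r) / [ r (1 − r*) ]
n = 0.70 × (1 − 0.61) / [ 0.61 × (1 − 0.70) ]
  = 0.2730 / 0.1830 = 1.4918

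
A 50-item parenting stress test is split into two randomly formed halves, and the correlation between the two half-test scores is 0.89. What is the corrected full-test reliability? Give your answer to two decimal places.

r_full = 2(0.89) / (1 + 0.89)
       = 1.7800 / 1.8900 = 0.9418

0.94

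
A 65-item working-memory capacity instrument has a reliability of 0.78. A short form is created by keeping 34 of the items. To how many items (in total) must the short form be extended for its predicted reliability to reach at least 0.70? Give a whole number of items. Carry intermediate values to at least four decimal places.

43

Short-form reliability: n = 34/65 = 0.5231; r_34 = n·r/(1+(n−1)r) ≈ 0.6497
Length factor from the short form to reach 0.70: n' = 0.70(1 − 0.6497) / [0.6497(1 − 0.70)] ≈ 1.2581
Total items = 1.2581 × 34 = 42.78, rounded up to 43.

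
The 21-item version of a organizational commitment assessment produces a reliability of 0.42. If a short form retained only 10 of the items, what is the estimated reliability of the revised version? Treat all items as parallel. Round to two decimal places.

Length ratio n = 10/21 = 0.4762
Apply the Spearman-Brown prophecy formula, r' = nr / [1 + (n − 1)r]:
r_new = (0.4762 × 0.42) / (1 + (0.4762 − 1) × 0.42)
r_new = 0.2000 / 0.7800 ≈ 0.2564

0.26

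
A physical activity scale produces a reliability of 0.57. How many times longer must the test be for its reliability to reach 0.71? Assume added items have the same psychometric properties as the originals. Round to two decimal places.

n = [0.71 × 0.43] / [0.57 × 0.29]
n = 0.3053 / 0.1653 ≈ 1.8469

1.85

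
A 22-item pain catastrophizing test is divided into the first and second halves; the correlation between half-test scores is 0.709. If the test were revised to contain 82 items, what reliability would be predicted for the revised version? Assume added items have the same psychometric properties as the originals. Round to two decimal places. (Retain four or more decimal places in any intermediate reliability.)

0.95

Full-test reliability from the split-half r: r_full = 2(0.709)/(1 + 0.709) = 0.8297
Then adjust to 82 items: n = 82/22 = 3.7273
r_new = n·r_full / (1 + (n − 1)·r_full) = 3.0925 / 3.2628 ≈ 0.9478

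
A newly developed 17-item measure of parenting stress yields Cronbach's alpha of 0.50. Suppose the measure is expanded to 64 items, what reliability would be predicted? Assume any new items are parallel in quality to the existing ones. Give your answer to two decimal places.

0.79

The new length is 64/17 = 3.7647 times the old.
r_new = (3.7647 × 0.50) / (1 + (3.7647 − 1) × 0.50)
r_new = 1.8823 / 2.3823 ≈ 0.7901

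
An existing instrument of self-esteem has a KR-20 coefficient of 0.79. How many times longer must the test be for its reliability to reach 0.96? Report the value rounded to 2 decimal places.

Spearman-Brown solved for the length factor n:
n = r_target (1 − r_old) / [ r_old (1 − r_target) ]
n = 0.96 × (1 − 0.79) / [ 0.79 × (1 − 0.96) ]
n = 0.2016 / 0.0316 ≈ 6.3797

6.38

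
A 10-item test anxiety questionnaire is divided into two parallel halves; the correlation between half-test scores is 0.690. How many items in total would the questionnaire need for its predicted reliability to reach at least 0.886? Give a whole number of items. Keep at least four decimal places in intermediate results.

18

Corrected full-test reliability: r_full = 2 × 0.690 / (1 + 0.690) ≈ 0.8166
Solve Spearman-Brown for n: n = 0.886(1 − 0.8166) / [0.8166(1 − 0.886)] = 1.7455
Required items = 1.7455 × 10 = 17.46, so 18 items.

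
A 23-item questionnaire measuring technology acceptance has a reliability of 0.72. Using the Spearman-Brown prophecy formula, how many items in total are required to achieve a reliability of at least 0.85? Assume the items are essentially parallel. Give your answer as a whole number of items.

n = 0.85 × (1 − 0.72) / [ 0.72 × (1 − 0.85) ]
n = 0.2380 / 0.1080 ≈ 2.2037
So the test needs 2.2037 × 23 ≈ 50.69 items; rounding up, 51.

51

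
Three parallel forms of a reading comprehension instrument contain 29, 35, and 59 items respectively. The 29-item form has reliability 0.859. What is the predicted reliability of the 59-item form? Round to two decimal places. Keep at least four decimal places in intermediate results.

0.93

The 35-item form is not needed; work directly from the 29-item form with n = 59/29 = 2.0345.
r_{59} = n·r / (1 + (n − 1)·r) = 1.7476 / 1.8886 ≈ 0.9253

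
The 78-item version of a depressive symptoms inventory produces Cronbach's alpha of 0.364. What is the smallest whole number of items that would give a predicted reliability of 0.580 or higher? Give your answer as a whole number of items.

189

Rearranging the Spearman-Brown formula for n,
n = r_target (1 − r_old) / [ r_old (1 − r_target) ]
n = 0.580(1 − 0.364) / [0.364(1 − 0.580)]
n = 0.368880 / 0.152880 ≈ 2.4129
Items needed = n × 78 = 2.4129 × 78 ≈ 188.21 → round up to 189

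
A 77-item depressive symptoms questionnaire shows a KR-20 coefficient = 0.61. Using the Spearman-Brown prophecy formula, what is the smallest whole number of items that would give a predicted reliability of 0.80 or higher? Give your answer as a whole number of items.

197

n = 0.80 × (1 − 0.61) / [ 0.61 × (1 − 0.80) ]
  = 0.3120 / 0.1220 = 2.5574
So the test needs 2.5574 × 77 ≈ 196.92 items; rounding up, 197.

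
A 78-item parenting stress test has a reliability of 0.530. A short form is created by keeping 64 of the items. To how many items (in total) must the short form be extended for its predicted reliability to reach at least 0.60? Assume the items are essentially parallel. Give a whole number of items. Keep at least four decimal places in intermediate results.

Short-form reliability: n = 64/78 = 0.8205; r_64 = n·r/(1+(n−1)r) ≈ 0.4806
Length factor from the short form to reach 0.60: n' = 0.60(1 − 0.4806) / [0.4806(1 − 0.60)] ≈ 1.6211
Items = 1.6211 × 64 ≈ 103.75 → 104

104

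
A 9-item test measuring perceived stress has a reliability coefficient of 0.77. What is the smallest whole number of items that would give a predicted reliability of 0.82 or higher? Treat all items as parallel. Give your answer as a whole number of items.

13

n = 0.82(1 − 0.77) / [0.77(1 − 0.82)]
n = 0.1886 / 0.1386 ≈ 1.3608
So the test needs 1.3608 × 9 ≈ 12.25 items; rounding up, 13.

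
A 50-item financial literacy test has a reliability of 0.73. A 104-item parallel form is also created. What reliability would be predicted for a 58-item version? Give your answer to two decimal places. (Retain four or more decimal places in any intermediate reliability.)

Only the ratio of lengths matters: n = 58/50 = 1.1600
r_{58} = n·r / (1 + (n − 1)·r) = 0.8468 / 1.1168 ≈ 0.7582

0.76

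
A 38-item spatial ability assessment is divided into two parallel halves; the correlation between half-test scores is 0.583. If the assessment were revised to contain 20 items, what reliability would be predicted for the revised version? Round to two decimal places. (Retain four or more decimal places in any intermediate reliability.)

0.60

First correct the split-half correlation to full-test reliability: r_full = 2 × 0.583 / (1 + 0.583) ≈ 0.7366
Length factor from 38 to 20 items: n = 20/38 = 0.5263
r_new = n·r_full / (1 + (n − 1)·r_full) = 0.3877 / 0.6511 ≈ 0.5955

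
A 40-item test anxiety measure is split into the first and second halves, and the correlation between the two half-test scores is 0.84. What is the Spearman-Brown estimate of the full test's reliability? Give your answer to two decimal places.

0.91

The full test is twice the length of either half (n = 2).
r_full = 2r_hh / (1 + r_hh) = 2 × 0.84 / (1 + 0.84)
       = 1.6800 / 1.8400 = 0.9130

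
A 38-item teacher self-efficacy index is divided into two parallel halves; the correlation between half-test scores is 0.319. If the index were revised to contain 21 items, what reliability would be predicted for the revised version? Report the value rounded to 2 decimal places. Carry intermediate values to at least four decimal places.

0.34

Spearman-Brown correction (n = 2): r_full = 2·0.319/(1 + 0.319) = 0.4837
Then adjust to 21 items: n = 21/38 = 0.5526
r_new = n·r_full / (1 + (n − 1)·r_full) = 0.2673 / 0.7836 ≈ 0.3411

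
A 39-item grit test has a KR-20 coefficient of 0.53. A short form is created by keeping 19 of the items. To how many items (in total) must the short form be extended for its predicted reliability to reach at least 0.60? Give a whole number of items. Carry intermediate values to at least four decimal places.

52

Short-form reliability: n = 19/39 = 0.4872; r_19 = n·r/(1+(n−1)r) ≈ 0.3546
Length factor from the short form to reach 0.60: n' = 0.60(1 − 0.3546) / [0.3546(1 − 0.60)] ≈ 2.7301
Total items = 2.7301 × 19 = 51.87, rounded up to 52.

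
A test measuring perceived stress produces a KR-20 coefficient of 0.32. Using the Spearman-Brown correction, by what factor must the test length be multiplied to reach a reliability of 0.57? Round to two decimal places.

2.82

n = 0.57(1 − 0.32) / [0.32(1 − 0.57)]
n = 0.3876 / 0.1376 ≈ 2.8169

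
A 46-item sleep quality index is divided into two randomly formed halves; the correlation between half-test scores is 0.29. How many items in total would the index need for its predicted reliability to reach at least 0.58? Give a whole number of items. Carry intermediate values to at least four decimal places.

r_full = 2(0.29)/(1 + 0.29) = 0.4496
Solve Spearman-Brown for n: n = 0.58(1 − 0.4496) / [0.4496(1 − 0.58)] = 1.6906
Items = 1.6906 × 46 ≈ 77.77 → 78

78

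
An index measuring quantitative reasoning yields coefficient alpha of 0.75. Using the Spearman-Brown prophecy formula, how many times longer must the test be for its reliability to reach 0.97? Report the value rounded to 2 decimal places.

10.78

Spearman-Brown solved for the length factor n:
n = r_target (1 − r_old) / [ r_old (1 − r_target) ]
n = [0.97 × 0.25] / [0.75 × 0.03]
n = 0.2425 / 0.0225 ≈ 10.7778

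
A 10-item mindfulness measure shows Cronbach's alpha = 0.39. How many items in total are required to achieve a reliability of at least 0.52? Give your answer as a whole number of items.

17

n = 0.52 × (1 − 0.39) / [ 0.39 × (1 − 0.52) ]
n = 0.3172 / 0.1872 ≈ 1.6944
Items needed = n × 10 = 1.6944 × 10 ≈ 16.94 → round up to 17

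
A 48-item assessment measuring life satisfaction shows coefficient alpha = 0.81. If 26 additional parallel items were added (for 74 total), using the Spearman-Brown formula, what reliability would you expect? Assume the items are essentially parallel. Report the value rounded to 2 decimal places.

0.87

Length ratio n = 74/48 = 1.5417
Spearman-Brown: r_new = n·r / (1 + (n − 1)·r)
r_new = 1.5417·0.81 / [1 + (1.5417 − 1)·0.81]
r_new = 1.2488 / 1.4388 ≈ 0.8679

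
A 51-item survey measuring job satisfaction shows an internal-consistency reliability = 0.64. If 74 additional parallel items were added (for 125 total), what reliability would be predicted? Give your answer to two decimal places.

Length ratio n = 125/51 = 2.451
Apply the Spearman-Brown prophecy formula, r' = nr / [1 + (n − 1)r]:
r_new = (2.451 × 0.64) / (1 + (2.451 − 1) × 0.64)
r_new = 1.5686 / 1.9286 ≈ 0.8133

0.81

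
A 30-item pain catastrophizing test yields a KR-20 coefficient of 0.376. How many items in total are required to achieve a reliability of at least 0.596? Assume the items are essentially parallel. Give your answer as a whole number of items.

Spearman-Brown solved for the length factor n:
n = r*(1 − r) / [ r (1 − r*) ]
n = 0.596 × (1 − 0.376) / [ 0.376 × (1 − 0.596) ]
n = 0.371904 / 0.151904 ≈ 2.4483
So the test needs 2.4483 × 30 ≈ 73.45 items; rounding up, 74.

74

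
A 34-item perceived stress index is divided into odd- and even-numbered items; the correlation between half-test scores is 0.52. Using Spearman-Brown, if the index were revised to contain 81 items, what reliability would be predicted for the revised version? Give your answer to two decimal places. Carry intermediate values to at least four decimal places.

0.84

First correct the split-half correlation to full-test reliability: r_full = 2 × 0.52 / (1 + 0.52) ≈ 0.6842
Then adjust to 81 items: n = 81/34 = 2.3824
r_new = n·r_full / (1 + (n − 1)·r_full) = 1.6300 / 1.9458 ≈ 0.8377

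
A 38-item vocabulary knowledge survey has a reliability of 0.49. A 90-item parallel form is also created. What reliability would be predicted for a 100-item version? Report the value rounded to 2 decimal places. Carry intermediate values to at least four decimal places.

The 90-item form is not needed; work directly from the 38-item form with n = 100/38 = 2.6316.
r_{100} = n·r / (1 + (n − 1)·r) = 1.2895 / 1.7995 ≈ 0.7166

0.72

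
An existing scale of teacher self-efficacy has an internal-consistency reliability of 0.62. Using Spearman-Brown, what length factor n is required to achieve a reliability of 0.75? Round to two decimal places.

1.84

Spearman-Brown solved for the length factor n:
n = r_target (1 − r_old) / [ r_old (1 − r_target) ]
n = 0.75(1 − 0.62) / [0.62(1 − 0.75)]
  = 0.2850 / 0.1550 = 1.8387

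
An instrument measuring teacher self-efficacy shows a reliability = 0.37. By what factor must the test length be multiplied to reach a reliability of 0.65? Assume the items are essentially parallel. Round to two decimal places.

3.16

n = 0.65(1 − 0.37) / [0.37(1 − 0.65)]
n = 0.4095 / 0.1295 ≈ 3.1622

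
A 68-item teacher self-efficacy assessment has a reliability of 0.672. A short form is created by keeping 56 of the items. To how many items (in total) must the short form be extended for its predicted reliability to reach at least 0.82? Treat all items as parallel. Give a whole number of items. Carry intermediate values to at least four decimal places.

First, r for the 56-item form: n = 56/68 = 0.8235, so r_56 = 0.8235·0.672/(1 + (0.8235 − 1)·0.672) = 0.6279
Then solve for n' with r_old = 0.6279, r_target = 0.82: n' = 0.82(1 − 0.6279)/[0.6279(1 − 0.82)] = 2.6997
Total items = 2.6997 × 56 = 151.18, rounded up to 152.

152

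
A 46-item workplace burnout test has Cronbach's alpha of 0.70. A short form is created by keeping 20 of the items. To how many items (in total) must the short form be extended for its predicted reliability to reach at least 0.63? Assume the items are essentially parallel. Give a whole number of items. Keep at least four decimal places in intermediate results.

First, r for the 20-item form: n = 20/46 = 0.4348, so r_20 = 0.4348·0.70/(1 + (0.4348 − 1)·0.70) = 0.5036
Length factor from the short form to reach 0.63: n' = 0.63(1 − 0.5036) / [0.5036(1 − 0.63)] ≈ 1.6784
Total items = 1.6784 × 20 = 33.57, rounded up to 34.

34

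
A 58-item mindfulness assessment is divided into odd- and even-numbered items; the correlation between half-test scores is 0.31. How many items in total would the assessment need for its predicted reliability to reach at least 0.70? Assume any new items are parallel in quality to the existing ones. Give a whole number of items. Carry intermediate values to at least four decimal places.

r_full = 2(0.31)/(1 + 0.31) = 0.4733
Solve Spearman-Brown for n: n = 0.70(1 − 0.4733) / [0.4733(1 − 0.70)] = 2.5966
Required items = 2.5966 × 58 = 150.60, so 151 items.

151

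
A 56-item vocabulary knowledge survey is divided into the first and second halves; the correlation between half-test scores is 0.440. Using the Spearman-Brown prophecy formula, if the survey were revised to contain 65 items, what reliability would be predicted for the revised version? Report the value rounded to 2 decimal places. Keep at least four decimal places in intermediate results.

First correct the split-half correlation to full-test reliability: r_full = 2 × 0.440 / (1 + 0.440) ≈ 0.6111
Then adjust to 65 items: n = 65/56 = 1.1607
r_new = n·r_full / (1 + (n − 1)·r_full) = 0.7093 / 1.0982 ≈ 0.6459

0.65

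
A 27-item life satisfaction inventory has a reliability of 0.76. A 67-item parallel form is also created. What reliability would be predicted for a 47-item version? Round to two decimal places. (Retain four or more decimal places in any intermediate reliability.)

The 67-item form is not needed; work directly from the 27-item form with n = 47/27 = 1.7407.
r_{47} = n·r / (1 + (n − 1)·r) = 1.3229 / 1.5629 ≈ 0.8464

0.85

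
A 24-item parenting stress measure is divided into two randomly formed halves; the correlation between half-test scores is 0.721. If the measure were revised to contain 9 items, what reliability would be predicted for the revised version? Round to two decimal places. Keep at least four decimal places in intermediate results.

0.66

Spearman-Brown correction (n = 2): r_full = 2·0.721/(1 + 0.721) = 0.8379
Then adjust to 9 items: n = 9/24 = 0.3750
r_new = n·r_full / (1 + (n − 1)·r_full) = 0.3142 / 0.4763 ≈ 0.6597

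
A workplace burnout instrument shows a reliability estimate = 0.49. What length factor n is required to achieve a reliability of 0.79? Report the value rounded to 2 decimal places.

3.92

Spearman-Brown solved for the length factor n:
n = r*(1 − r) / [ r (1 − r*) ]
n = [0.79 × 0.51] / [0.49 × 0.21]
  = 0.4029 / 0.1029 = 3.9155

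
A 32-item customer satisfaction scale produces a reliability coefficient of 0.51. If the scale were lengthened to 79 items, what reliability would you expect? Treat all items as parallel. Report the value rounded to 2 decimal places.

0.72

Length ratio n = 79/32 = 2.4688
Spearman-Brown: r_new = n·r / (1 + (n − 1)·r)
r_new = (2.4688 × 0.51) / (1 + (2.4688 − 1) × 0.51)
r_new = 1.2591 / 1.7491 ≈ 0.7199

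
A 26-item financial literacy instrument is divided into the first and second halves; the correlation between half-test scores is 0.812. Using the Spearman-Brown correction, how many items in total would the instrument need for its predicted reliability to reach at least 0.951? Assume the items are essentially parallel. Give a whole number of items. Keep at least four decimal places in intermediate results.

59

Corrected full-test reliability: r_full = 2 × 0.812 / (1 + 0.812) ≈ 0.8962
n = r_tgt(1 − r_full) / [r_full(1 − r_tgt)] = 0.951 × 0.1038 / (0.8962 × 0.049) ≈ 2.2479
Required items = 2.2479 × 26 = 58.45, so 59 items.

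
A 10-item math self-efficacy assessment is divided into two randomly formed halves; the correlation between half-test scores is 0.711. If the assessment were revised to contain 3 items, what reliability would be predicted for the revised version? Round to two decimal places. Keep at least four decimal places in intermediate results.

Full-test reliability from the split-half r: r_full = 2(0.711)/(1 + 0.711) = 0.8311
Then adjust to 3 items: n = 3/10 = 0.3000
r_new = n·r_full / (1 + (n − 1)·r_full) = 0.2493 / 0.4182 ≈ 0.5961

0.60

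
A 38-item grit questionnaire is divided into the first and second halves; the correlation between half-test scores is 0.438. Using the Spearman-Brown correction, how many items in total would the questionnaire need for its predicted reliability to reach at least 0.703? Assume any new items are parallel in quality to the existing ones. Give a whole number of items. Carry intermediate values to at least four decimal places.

58

r_full = 2(0.438)/(1 + 0.438) = 0.6092
n = r_tgt(1 − r_full) / [r_full(1 − r_tgt)] = 0.703 × 0.3908 / (0.6092 × 0.297) ≈ 1.5184
Required items = 1.5184 × 38 = 57.70, so 58 items.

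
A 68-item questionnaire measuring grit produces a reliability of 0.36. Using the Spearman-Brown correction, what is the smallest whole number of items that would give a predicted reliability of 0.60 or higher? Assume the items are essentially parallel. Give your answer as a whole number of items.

Spearman-Brown solved for the length factor n:
n = r_target (1 − r_old) / [ r_old (1 − r_target) ]
n = [0.60 × 0.64] / [0.36 × 0.40]
n = 0.3840 / 0.1440 ≈ 2.6667
So the test needs 2.6667 × 68 ≈ 181.34 items; rounding up, 182.

182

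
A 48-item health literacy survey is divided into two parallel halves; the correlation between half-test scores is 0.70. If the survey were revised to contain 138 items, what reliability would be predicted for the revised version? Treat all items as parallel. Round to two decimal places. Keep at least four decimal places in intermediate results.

Spearman-Brown correction (n = 2): r_full = 2·0.70/(1 + 0.70) = 0.8235
Then adjust to 138 items: n = 138/48 = 2.8750
r_new = n·r_full / (1 + (n − 1)·r_full) = 2.3676 / 2.5441 ≈ 0.9306

0.93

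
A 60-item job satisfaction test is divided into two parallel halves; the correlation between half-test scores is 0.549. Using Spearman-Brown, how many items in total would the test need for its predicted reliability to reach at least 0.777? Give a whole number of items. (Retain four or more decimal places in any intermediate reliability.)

86

r_full = 2(0.549)/(1 + 0.549) = 0.7088
n = r_tgt(1 − r_full) / [r_full(1 − r_tgt)] = 0.777 × 0.2912 / (0.7088 × 0.223) ≈ 1.4315
Required items = 1.4315 × 60 = 85.89, so 86 items.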